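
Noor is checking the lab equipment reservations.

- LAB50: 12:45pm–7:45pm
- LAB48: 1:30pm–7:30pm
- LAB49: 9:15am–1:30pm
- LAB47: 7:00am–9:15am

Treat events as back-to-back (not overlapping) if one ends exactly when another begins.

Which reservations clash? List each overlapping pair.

Sorted by start: LAB47, LAB49, LAB50, LAB48.
LAB49 starts exactly when LAB47 ends (back-to-back, no overlap), so nothing later overlaps LAB47 either.
LAB50 starts before LAB49 ends → LAB49 and LAB50 overlap.
LAB48 starts exactly when LAB49 ends (back-to-back, no overlap).
LAB48 starts before LAB50 ends → LAB50 and LAB48 overlap.

LAB48 & LAB50, LAB49 & LAB50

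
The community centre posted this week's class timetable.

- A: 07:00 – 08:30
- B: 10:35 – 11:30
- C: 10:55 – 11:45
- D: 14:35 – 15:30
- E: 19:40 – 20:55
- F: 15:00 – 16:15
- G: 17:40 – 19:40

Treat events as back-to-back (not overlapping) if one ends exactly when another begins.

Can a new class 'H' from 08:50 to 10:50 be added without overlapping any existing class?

No — it overlaps B

A: ends 08:30 at or before H starts 08:50 → clear.
B: starts 10:35 before H ends 10:50, and ends 11:30 after H starts 08:50 → overlap.
C: starts 10:55 at or after H ends 10:50 → clear.
D: starts 14:35 at or after H ends 10:50 → clear.
F: starts 15:00 at or after H ends 10:50 → clear.
G: starts 17:40 at or after H ends 10:50 → clear.
E: starts 19:40 at or after H ends 10:50 → clear.
H overlaps B.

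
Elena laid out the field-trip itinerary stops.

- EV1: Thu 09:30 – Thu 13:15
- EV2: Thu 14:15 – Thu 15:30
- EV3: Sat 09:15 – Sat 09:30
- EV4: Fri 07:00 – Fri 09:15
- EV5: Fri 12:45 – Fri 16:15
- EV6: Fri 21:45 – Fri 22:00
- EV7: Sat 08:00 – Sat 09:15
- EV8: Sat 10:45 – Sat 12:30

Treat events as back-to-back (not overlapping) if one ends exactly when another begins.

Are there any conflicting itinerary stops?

Sorted by start: EV1, EV2, EV4, EV5, EV6, EV7, EV3, EV8.
EV2 starts after EV1 ends, so EV1 has no further overlaps.
EV4 starts after EV2 ends, so EV2 has no further overlaps.
EV5 starts after EV4 ends, so EV4 has no further overlaps.
EV6 starts after EV5 ends, so EV5 has no further overlaps.
EV7 starts after EV6 ends, so EV6 has no further overlaps.
EV3 starts exactly when EV7 ends (back-to-back, no overlap), so EV7 has no further overlaps.
EV8 starts after EV3 ends.
Every pair is clear; the schedule has no overlaps.

No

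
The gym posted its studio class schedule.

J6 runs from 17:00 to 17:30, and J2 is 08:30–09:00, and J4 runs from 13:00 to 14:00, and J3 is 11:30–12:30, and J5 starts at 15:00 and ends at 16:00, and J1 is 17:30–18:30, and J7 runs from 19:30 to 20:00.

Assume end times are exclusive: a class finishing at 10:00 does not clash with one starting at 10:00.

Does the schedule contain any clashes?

Sorted by start: J2, J3, J4, J5, J6, J1, J7.
J3 starts after J2 ends, so J2 has no further overlaps.
J4 starts after J3 ends, so J3 has no further overlaps.
J5 starts after J4 ends, so J4 has no further overlaps.
J6 starts after J5 ends, so J5 has no further overlaps.
J1 starts exactly when J6 ends (back-to-back, no overlap), so J6 has no further overlaps.
J7 starts after J1 ends.
Every pair is clear; the schedule has no overlaps.

No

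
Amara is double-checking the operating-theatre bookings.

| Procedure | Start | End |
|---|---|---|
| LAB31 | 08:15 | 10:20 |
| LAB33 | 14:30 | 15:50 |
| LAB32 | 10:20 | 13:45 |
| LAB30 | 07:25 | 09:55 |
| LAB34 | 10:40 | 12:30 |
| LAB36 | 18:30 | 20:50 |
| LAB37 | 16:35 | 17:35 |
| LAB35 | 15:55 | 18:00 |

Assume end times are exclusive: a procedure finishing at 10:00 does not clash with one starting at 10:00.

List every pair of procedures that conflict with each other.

LAB30 & LAB31, LAB32 & LAB34, LAB35 & LAB37

Check each pair: they overlap iff neither finishes before the other starts.
Sorted by start: LAB30, LAB31, LAB32, LAB34, LAB33, LAB35, LAB37, LAB36.
LAB31 starts before LAB30 ends → LAB30 and LAB31 overlap.
LAB32 starts after LAB30 ends, so nothing later overlaps LAB30 either.
LAB32 starts exactly when LAB31 ends (back-to-back, no overlap), so nothing later overlaps LAB31 either.
LAB34 starts before LAB32 ends → LAB32 and LAB34 overlap.
LAB33 starts after LAB32 ends, so nothing later overlaps LAB32 either.
LAB33 starts after LAB34 ends, so nothing later overlaps LAB34 either.
LAB35 starts after LAB33 ends, so nothing later overlaps LAB33 either.
LAB37 starts before LAB35 ends → LAB35 and LAB37 overlap.
LAB36 starts after LAB35 ends.
LAB36 starts after LAB37 ends.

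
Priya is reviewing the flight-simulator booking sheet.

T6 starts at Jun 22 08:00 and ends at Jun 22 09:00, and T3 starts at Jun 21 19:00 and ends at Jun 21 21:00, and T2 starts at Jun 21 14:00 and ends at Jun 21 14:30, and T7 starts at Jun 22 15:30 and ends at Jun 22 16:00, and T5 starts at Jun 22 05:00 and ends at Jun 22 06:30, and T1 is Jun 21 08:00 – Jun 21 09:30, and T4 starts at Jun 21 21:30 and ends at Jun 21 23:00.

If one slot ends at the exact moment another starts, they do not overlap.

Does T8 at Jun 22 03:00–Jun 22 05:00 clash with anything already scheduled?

No — it doesn't clash with anything

T1: ends Jun 21 09:30 at or before T8 starts Jun 22 03:00 → clear.
T2: ends Jun 21 14:30 at or before T8 starts Jun 22 03:00 → clear.
T3: ends Jun 21 21:00 at or before T8 starts Jun 22 03:00 → clear.
T4: ends Jun 21 23:00 at or before T8 starts Jun 22 03:00 → clear.
T5: starts Jun 22 05:00 at or after T8 ends Jun 22 05:00 → clear.
T6: starts Jun 22 08:00 at or after T8 ends Jun 22 05:00 → clear.
T7: starts Jun 22 15:30 at or after T8 ends Jun 22 05:00 → clear.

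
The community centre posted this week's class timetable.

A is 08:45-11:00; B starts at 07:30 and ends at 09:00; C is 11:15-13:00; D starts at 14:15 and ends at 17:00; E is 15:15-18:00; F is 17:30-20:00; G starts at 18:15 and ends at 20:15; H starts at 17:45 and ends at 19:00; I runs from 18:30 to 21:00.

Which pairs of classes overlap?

Sorted by start: B, A, C, D, E, F, H, G, I.
A starts before B ends → B and A overlap.
C starts after B ends; B is clear from here.
C starts after A ends; A is clear from here.
D starts after C ends; C is clear from here.
E starts before D ends → D and E overlap.
F starts after D ends; D is clear from here.
F starts before E ends → E and F overlap.
H starts before E ends → E and H overlap.
G starts after E ends; E is clear from here.
H starts before F ends → F and H overlap.
G starts before F ends → F and G overlap.
I starts before F ends → F and I overlap.
G starts before H ends → H and G overlap.
I starts before H ends → H and I overlap.
I starts before G ends → G and I overlap.

A & B, D & E, E & F, E & H, F & G, F & H, F & I, G & H, G & I, H & I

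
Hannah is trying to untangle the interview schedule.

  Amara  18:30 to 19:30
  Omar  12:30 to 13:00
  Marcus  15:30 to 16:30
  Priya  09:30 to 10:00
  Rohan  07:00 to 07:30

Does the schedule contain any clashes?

Check each pair: they overlap iff neither finishes before the other starts.
Sorted by start: Rohan, Priya, Omar, Marcus, Amara.
Priya starts after Rohan ends — done with Rohan.
Omar starts after Priya ends — done with Priya.
Marcus starts after Omar ends — done with Omar.
Amara starts after Marcus ends.
Every pair is clear; the schedule has no overlaps.

No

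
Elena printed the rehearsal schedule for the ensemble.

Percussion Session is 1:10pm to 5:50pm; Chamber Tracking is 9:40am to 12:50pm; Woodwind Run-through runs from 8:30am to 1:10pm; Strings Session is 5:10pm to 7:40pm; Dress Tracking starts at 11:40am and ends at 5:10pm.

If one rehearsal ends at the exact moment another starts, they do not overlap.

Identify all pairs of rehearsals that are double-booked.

Chamber Tracking & Dress Tracking, Chamber Tracking & Woodwind Run-through, Dress Tracking & Percussion Session, Dress Tracking & Woodwind Run-through, Percussion Session & Strings Session

Sorted by start: Woodwind Run-through, Chamber Tracking, Dress Tracking, Percussion Session, Strings Session.
Chamber Tracking starts before Woodwind Run-through ends → Woodwind Run-through and Chamber Tracking overlap.
Dress Tracking starts before Woodwind Run-through ends → Woodwind Run-through and Dress Tracking overlap.
Percussion Session starts exactly when Woodwind Run-through ends (back-to-back, no overlap), so Woodwind Run-through has no further overlaps.
Dress Tracking starts before Chamber Tracking ends → Chamber Tracking and Dress Tracking overlap.
Percussion Session starts after Chamber Tracking ends, so Chamber Tracking has no further overlaps.
Percussion Session starts before Dress Tracking ends → Dress Tracking and Percussion Session overlap.
Strings Session starts exactly when Dress Tracking ends (back-to-back, no overlap).
Strings Session starts before Percussion Session ends → Percussion Session and Strings Session overlap.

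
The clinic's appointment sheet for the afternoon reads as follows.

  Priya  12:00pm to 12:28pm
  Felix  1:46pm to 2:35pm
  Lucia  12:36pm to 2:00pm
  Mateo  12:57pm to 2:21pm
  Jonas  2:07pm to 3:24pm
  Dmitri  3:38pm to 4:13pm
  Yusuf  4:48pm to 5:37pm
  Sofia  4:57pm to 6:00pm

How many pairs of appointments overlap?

Sorted by start: Priya, Lucia, Mateo, Felix, Jonas, Dmitri, Yusuf, Sofia.
Lucia starts after Priya ends; Priya is clear from here.
Mateo starts before Lucia ends → Lucia and Mateo overlap.
Felix starts before Lucia ends → Lucia and Felix overlap.
Jonas starts after Lucia ends; Lucia is clear from here.
Felix starts before Mateo ends → Mateo and Felix overlap.
Jonas starts before Mateo ends → Mateo and Jonas overlap.
Dmitri starts after Mateo ends; Mateo is clear from here.
Jonas starts before Felix ends → Felix and Jonas overlap.
Dmitri starts after Felix ends; Felix is clear from here.
Dmitri starts after Jonas ends; Jonas is clear from here.
Yusuf starts after Dmitri ends; Dmitri is clear from here.
Sofia starts before Yusuf ends → Yusuf and Sofia overlap.
Overlapping pairs: Felix & Jonas, Felix & Lucia, Felix & Mateo, Jonas & Mateo, Lucia & Mateo, Sofia & Yusuf — 6 in total.

6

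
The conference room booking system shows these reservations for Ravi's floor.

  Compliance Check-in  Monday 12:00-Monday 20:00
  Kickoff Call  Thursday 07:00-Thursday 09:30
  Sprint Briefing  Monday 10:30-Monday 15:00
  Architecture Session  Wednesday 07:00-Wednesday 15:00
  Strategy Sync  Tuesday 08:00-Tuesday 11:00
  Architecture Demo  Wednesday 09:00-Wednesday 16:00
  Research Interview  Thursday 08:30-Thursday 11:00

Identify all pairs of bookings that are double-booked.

Sorted by start: Sprint Briefing, Compliance Check-in, Strategy Sync, Architecture Session, Architecture Demo, Kickoff Call, Research Interview.
Compliance Check-in starts before Sprint Briefing ends → Sprint Briefing and Compliance Check-in overlap.
Strategy Sync starts after Sprint Briefing ends, so nothing later overlaps Sprint Briefing either.
Strategy Sync starts after Compliance Check-in ends, so nothing later overlaps Compliance Check-in either.
Architecture Session starts after Strategy Sync ends, so nothing later overlaps Strategy Sync either.
Architecture Demo starts before Architecture Session ends → Architecture Session and Architecture Demo overlap.
Kickoff Call starts after Architecture Session ends, so nothing later overlaps Architecture Session either.
Kickoff Call starts after Architecture Demo ends, so nothing later overlaps Architecture Demo either.
Research Interview starts before Kickoff Call ends → Kickoff Call and Research Interview overlap.

Architecture Demo & Architecture Session, Compliance Check-in & Sprint Briefing, Kickoff Call & Research Interview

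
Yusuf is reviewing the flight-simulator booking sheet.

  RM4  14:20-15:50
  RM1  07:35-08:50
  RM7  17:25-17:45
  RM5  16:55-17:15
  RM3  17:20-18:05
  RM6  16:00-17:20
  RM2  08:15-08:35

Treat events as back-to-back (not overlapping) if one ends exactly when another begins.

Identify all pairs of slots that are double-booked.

Sorted by start: RM1, RM2, RM4, RM6, RM5, RM3, RM7.
RM2 starts before RM1 ends → RM1 and RM2 overlap.
RM4 starts after RM1 ends — done with RM1.
RM4 starts after RM2 ends — done with RM2.
RM6 starts after RM4 ends — done with RM4.
RM5 starts before RM6 ends → RM6 and RM5 overlap.
RM3 starts exactly when RM6 ends (back-to-back, no overlap) — done with RM6.
RM3 starts after RM5 ends — done with RM5.
RM7 starts before RM3 ends → RM3 and RM7 overlap.

RM1 & RM2, RM3 & RM7, RM5 & RM6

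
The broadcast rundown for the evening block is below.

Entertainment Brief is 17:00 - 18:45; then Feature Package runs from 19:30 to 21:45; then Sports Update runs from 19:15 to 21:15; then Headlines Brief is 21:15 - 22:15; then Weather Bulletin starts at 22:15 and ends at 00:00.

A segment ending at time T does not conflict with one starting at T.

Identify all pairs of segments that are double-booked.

Feature Package & Headlines Brief, Feature Package & Sports Update

Two intervals overlap when each starts before the other ends.
Sorted by start: Entertainment Brief, Sports Update, Feature Package, Headlines Brief, Weather Bulletin.
Sports Update starts after Entertainment Brief ends; Entertainment Brief is clear from here.
Feature Package starts before Sports Update ends → Sports Update and Feature Package overlap.
Headlines Brief starts exactly when Sports Update ends (back-to-back, no overlap); Sports Update is clear from here.
Headlines Brief starts before Feature Package ends → Feature Package and Headlines Brief overlap.
Weather Bulletin starts after Feature Package ends.
Weather Bulletin starts exactly when Headlines Brief ends (back-to-back, no overlap).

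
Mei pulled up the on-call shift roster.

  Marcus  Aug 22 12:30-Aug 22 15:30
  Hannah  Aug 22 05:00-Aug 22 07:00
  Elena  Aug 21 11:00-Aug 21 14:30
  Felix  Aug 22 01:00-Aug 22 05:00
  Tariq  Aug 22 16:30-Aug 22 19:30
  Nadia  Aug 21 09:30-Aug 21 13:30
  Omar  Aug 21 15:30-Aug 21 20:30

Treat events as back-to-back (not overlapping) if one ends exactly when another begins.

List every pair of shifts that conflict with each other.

Two intervals overlap when each starts before the other ends.
Sorted by start: Nadia, Elena, Omar, Felix, Hannah, Marcus, Tariq.
Elena starts before Nadia ends → Nadia and Elena overlap.
Omar starts after Nadia ends — done with Nadia.
Omar starts after Elena ends — done with Elena.
Felix starts after Omar ends — done with Omar.
Hannah starts exactly when Felix ends (back-to-back, no overlap) — done with Felix.
Marcus starts after Hannah ends — done with Hannah.
Tariq starts after Marcus ends.

Elena & Nadia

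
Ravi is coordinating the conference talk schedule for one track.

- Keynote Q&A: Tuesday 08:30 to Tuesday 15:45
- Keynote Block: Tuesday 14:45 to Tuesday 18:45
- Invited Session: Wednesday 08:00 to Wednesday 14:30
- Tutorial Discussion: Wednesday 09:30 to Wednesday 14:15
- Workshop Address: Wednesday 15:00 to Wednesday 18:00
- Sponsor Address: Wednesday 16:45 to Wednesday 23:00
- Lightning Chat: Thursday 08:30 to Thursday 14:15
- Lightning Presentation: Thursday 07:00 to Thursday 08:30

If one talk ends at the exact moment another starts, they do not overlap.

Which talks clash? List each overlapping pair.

Invited Session & Tutorial Discussion, Keynote Block & Keynote Q&A, Sponsor Address & Workshop Address

Two intervals overlap when each starts before the other ends.
Sorted by start: Keynote Q&A, Keynote Block, Invited Session, Tutorial Discussion, Workshop Address, Sponsor Address, Lightning Presentation, Lightning Chat.
Keynote Block starts before Keynote Q&A ends → Keynote Q&A and Keynote Block overlap.
Invited Session starts after Keynote Q&A ends; Keynote Q&A is clear from here.
Invited Session starts after Keynote Block ends; Keynote Block is clear from here.
Tutorial Discussion starts before Invited Session ends → Invited Session and Tutorial Discussion overlap.
Workshop Address starts after Invited Session ends; Invited Session is clear from here.
Workshop Address starts after Tutorial Discussion ends; Tutorial Discussion is clear from here.
Sponsor Address starts before Workshop Address ends → Workshop Address and Sponsor Address overlap.
Lightning Presentation starts after Workshop Address ends; Workshop Address is clear from here.
Lightning Presentation starts after Sponsor Address ends; Sponsor Address is clear from here.
Lightning Chat starts exactly when Lightning Presentation ends (back-to-back, no overlap).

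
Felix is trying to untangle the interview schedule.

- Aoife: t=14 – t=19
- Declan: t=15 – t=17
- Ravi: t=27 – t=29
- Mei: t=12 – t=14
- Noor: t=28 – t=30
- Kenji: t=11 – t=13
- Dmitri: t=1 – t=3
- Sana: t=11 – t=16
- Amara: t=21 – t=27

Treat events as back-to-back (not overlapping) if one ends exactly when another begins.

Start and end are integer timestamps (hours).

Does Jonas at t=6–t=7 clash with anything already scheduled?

Dmitri: ends t=3 at or before Jonas starts t=6 → clear.
Kenji: starts t=11 at or after Jonas ends t=7 → clear.
Sana: starts t=11 at or after Jonas ends t=7 → clear.
Mei: starts t=12 at or after Jonas ends t=7 → clear.
Aoife: starts t=14 at or after Jonas ends t=7 → clear.
Declan: starts t=15 at or after Jonas ends t=7 → clear.
Amara: starts t=21 at or after Jonas ends t=7 → clear.
Ravi: starts t=27 at or after Jonas ends t=7 → clear.
Noor: starts t=28 at or after Jonas ends t=7 → clear.

No — it doesn't clash with anything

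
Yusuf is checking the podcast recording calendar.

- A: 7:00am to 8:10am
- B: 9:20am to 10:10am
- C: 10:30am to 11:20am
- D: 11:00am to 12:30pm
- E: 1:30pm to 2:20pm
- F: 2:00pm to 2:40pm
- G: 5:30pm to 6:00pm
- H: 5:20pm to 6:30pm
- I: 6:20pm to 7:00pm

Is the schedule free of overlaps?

Check each pair: they overlap iff neither finishes before the other starts.
Sorted by start: A, B, C, D, E, F, H, G, I.
B starts after A ends; A is clear from here.
C starts after B ends; B is clear from here.
D starts before C ends → C and D overlap.
That's a conflict, so the schedule is not conflict-free.

No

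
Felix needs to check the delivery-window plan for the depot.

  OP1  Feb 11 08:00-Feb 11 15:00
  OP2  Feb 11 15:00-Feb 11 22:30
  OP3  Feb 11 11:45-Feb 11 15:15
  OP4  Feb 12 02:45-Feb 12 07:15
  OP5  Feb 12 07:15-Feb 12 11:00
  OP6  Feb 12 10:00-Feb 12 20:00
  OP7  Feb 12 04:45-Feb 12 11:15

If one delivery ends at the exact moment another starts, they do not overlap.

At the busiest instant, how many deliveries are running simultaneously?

Sort all start/end points and keep a running count:
Feb 11 08:00 start OP1 → 1
Feb 11 11:45 start OP3 → 2
Feb 11 15:00 end OP1 → 1
Feb 11 15:00 start OP2 → 2
Feb 11 15:15 end OP3 → 1
Feb 11 22:30 end OP2 → 0
Feb 12 02:45 start OP4 → 1
Feb 12 04:45 start OP7 → 2
Feb 12 07:15 end OP4 → 1
Feb 12 07:15 start OP5 → 2
Feb 12 10:00 start OP6 → 3
Feb 12 11:00 end OP5 → 2
Feb 12 11:15 end OP7 → 1
Feb 12 20:00 end OP6 → 0
Peak is 3, at Feb 12 10:00 (OP5, OP6, OP7).

3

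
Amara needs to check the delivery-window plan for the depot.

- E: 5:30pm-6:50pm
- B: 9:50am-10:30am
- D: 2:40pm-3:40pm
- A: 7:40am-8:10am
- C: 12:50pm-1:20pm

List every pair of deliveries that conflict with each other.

no overlapping pairs

Sorted by start: A, B, C, D, E.
B starts after A ends, so A has no further overlaps.
C starts after B ends, so B has no further overlaps.
D starts after C ends, so C has no further overlaps.
E starts after D ends.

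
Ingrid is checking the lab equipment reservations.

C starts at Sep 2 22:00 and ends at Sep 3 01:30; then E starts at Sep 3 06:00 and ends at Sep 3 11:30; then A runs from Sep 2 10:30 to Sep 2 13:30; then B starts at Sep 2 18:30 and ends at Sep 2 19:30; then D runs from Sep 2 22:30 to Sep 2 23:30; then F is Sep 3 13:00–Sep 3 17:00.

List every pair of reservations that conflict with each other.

Sorted by start: A, B, C, D, E, F.
B starts after A ends, so A has no further overlaps.
C starts after B ends, so B has no further overlaps.
D starts before C ends → C and D overlap.
E starts after C ends, so C has no further overlaps.
E starts after D ends, so D has no further overlaps.
F starts after E ends.

C & D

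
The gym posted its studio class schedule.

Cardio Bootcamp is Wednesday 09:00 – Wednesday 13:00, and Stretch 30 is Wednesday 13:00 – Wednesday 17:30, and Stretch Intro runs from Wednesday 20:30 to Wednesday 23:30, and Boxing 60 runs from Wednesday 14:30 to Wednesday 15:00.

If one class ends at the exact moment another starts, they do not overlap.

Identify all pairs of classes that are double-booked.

Check each pair: they overlap iff neither finishes before the other starts.
Sorted by start: Cardio Bootcamp, Stretch 30, Boxing 60, Stretch Intro.
Stretch 30 starts exactly when Cardio Bootcamp ends (back-to-back, no overlap), so nothing later overlaps Cardio Bootcamp either.
Boxing 60 starts before Stretch 30 ends → Stretch 30 and Boxing 60 overlap.
Stretch Intro starts after Stretch 30 ends.
Stretch Intro starts after Boxing 60 ends.

Boxing 60 & Stretch 30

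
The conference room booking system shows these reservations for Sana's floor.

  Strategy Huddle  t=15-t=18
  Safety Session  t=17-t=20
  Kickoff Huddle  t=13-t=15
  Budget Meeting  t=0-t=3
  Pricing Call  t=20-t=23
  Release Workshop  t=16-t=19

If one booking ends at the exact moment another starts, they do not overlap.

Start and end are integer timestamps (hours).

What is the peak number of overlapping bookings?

Sort all start/end points and keep a running count:
t=0 start Budget Meeting → 1
t=3 end Budget Meeting → 0
t=13 start Kickoff Huddle → 1
t=15 end Kickoff Huddle → 0
t=15 start Strategy Huddle → 1
t=16 start Release Workshop → 2
t=17 start Safety Session → 3
t=18 end Strategy Huddle → 2
t=19 end Release Workshop → 1
t=20 end Safety Session → 0
t=20 start Pricing Call → 1
t=23 end Pricing Call → 0
Peak is 3, at t=17 (Release Workshop, Safety Session, Strategy Huddle).

3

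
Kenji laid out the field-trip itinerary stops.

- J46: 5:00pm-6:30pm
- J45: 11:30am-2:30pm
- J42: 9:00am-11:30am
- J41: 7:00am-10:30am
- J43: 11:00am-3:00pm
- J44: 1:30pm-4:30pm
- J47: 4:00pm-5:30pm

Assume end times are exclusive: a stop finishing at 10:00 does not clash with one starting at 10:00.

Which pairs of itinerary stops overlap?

J41 & J42, J42 & J43, J43 & J44, J43 & J45, J44 & J45, J44 & J47, J46 & J47

Sorted by start: J41, J42, J43, J45, J44, J47, J46.
J42 starts before J41 ends → J41 and J42 overlap.
J43 starts after J41 ends, so nothing later overlaps J41 either.
J43 starts before J42 ends → J42 and J43 overlap.
J45 starts exactly when J42 ends (back-to-back, no overlap), so nothing later overlaps J42 either.
J45 starts before J43 ends → J43 and J45 overlap.
J44 starts before J43 ends → J43 and J44 overlap.
J47 starts after J43 ends, so nothing later overlaps J43 either.
J44 starts before J45 ends → J45 and J44 overlap.
J47 starts after J45 ends, so nothing later overlaps J45 either.
J47 starts before J44 ends → J44 and J47 overlap.
J46 starts after J44 ends.
J46 starts before J47 ends → J47 and J46 overlap.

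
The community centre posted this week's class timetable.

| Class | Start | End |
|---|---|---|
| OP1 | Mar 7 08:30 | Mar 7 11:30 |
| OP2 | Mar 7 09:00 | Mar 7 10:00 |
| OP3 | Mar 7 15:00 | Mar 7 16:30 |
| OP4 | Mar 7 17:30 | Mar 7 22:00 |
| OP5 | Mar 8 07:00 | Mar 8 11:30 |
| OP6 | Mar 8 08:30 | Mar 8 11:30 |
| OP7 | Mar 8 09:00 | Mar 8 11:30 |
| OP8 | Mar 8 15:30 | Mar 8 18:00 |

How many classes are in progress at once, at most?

Walk through starts and ends in time order (an end at T is processed before a start at T):
Mar 7 08:30 start OP1 → 1
Mar 7 09:00 start OP2 → 2
Mar 7 10:00 end OP2 → 1
Mar 7 11:30 end OP1 → 0
Mar 7 15:00 start OP3 → 1
Mar 7 16:30 end OP3 → 0
Mar 7 17:30 start OP4 → 1
Mar 7 22:00 end OP4 → 0
Mar 8 07:00 start OP5 → 1
Mar 8 08:30 start OP6 → 2
Mar 8 09:00 start OP7 → 3
Mar 8 11:30 end OP5 → 2
Mar 8 11:30 end OP6 → 1
Mar 8 11:30 end OP7 → 0
Mar 8 15:30 start OP8 → 1
Mar 8 18:00 end OP8 → 0
Peak is 3, at Mar 8 09:00 (OP5, OP6, OP7).

3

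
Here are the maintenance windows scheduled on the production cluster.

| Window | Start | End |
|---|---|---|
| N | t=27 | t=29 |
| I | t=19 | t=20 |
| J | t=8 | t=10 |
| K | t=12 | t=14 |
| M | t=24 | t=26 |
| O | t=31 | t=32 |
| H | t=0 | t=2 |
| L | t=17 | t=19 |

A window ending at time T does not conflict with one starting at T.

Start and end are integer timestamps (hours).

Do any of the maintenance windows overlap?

No

Two intervals overlap when each starts before the other ends.
Sorted by start: H, J, K, L, I, M, N, O.
J starts after H ends, so nothing later overlaps H either.
K starts after J ends, so nothing later overlaps J either.
L starts after K ends, so nothing later overlaps K either.
I starts exactly when L ends (back-to-back, no overlap), so nothing later overlaps L either.
M starts after I ends, so nothing later overlaps I either.
N starts after M ends, so nothing later overlaps M either.
O starts after N ends.
Every pair is clear; the schedule has no overlaps.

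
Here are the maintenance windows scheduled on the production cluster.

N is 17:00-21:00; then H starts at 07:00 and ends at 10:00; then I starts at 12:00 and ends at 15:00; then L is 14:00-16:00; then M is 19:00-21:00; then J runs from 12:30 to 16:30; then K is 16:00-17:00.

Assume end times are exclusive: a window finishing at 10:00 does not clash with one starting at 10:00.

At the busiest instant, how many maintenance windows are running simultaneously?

Sweep the timeline, counting +1 at each start and −1 at each end (ends before starts at a tie):
07:00 start H → 1
10:00 end H → 0
12:00 start I → 1
12:30 start J → 2
14:00 start L → 3
15:00 end I → 2
16:00 end L → 1
16:00 start K → 2
16:30 end J → 1
17:00 end K → 0
17:00 start N → 1
19:00 start M → 2
21:00 end M → 1
21:00 end N → 0
Peak is 3, at 14:00 (I, J, L).

3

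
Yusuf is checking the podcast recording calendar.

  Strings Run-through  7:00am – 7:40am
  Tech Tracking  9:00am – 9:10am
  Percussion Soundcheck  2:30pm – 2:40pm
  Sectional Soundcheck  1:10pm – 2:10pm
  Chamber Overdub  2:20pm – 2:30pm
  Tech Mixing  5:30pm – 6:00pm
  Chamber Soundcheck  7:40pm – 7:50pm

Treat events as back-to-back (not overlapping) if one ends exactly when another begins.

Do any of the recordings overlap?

Sorted by start: Strings Run-through, Tech Tracking, Sectional Soundcheck, Chamber Overdub, Percussion Soundcheck, Tech Mixing, Chamber Soundcheck.
Tech Tracking starts after Strings Run-through ends, so Strings Run-through has no further overlaps.
Sectional Soundcheck starts after Tech Tracking ends, so Tech Tracking has no further overlaps.
Chamber Overdub starts after Sectional Soundcheck ends, so Sectional Soundcheck has no further overlaps.
Percussion Soundcheck starts exactly when Chamber Overdub ends (back-to-back, no overlap), so Chamber Overdub has no further overlaps.
Tech Mixing starts after Percussion Soundcheck ends, so Percussion Soundcheck has no further overlaps.
Chamber Soundcheck starts after Tech Mixing ends.
Every pair is clear; the schedule has no overlaps.

No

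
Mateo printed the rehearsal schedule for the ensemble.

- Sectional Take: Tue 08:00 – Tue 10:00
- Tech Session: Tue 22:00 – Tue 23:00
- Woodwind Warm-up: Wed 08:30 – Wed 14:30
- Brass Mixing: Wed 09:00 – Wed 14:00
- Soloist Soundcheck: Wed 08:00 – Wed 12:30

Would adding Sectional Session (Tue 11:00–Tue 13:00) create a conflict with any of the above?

Sectional Take: ends Tue 10:00 at or before Sectional Session starts Tue 11:00 → clear.
Tech Session: starts Tue 22:00 at or after Sectional Session ends Tue 13:00 → clear.
Soloist Soundcheck: starts Wed 08:00 at or after Sectional Session ends Tue 13:00 → clear.
Woodwind Warm-up: starts Wed 08:30 at or after Sectional Session ends Tue 13:00 → clear.
Brass Mixing: starts Wed 09:00 at or after Sectional Session ends Tue 13:00 → clear.

No — it doesn't clash with anything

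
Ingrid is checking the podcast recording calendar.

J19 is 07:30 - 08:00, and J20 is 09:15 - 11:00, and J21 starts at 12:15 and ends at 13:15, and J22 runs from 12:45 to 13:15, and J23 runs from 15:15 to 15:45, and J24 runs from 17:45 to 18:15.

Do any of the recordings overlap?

Yes

Check each pair: they overlap iff neither finishes before the other starts.
Sorted by start: J19, J20, J21, J22, J23, J24.
J20 starts after J19 ends — done with J19.
J21 starts after J20 ends — done with J20.
J22 starts before J21 ends → J21 and J22 overlap.
That's a conflict, so the schedule is not conflict-free.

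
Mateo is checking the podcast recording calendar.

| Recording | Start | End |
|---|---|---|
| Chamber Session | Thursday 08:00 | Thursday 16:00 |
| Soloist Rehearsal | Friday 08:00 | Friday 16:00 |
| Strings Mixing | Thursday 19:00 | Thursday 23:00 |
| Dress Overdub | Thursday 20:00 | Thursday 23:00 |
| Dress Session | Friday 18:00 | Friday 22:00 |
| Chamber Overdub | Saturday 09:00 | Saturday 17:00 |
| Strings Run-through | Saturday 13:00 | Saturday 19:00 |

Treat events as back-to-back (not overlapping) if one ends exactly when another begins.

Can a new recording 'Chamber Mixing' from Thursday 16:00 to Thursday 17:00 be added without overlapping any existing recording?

Yes — the slot is free

Chamber Session: ends Thursday 16:00 at or before Chamber Mixing starts Thursday 16:00 → clear.
Strings Mixing: starts Thursday 19:00 at or after Chamber Mixing ends Thursday 17:00 → clear.
Dress Overdub: starts Thursday 20:00 at or after Chamber Mixing ends Thursday 17:00 → clear.
Soloist Rehearsal: starts Friday 08:00 at or after Chamber Mixing ends Thursday 17:00 → clear.
Dress Session: starts Friday 18:00 at or after Chamber Mixing ends Thursday 17:00 → clear.
Chamber Overdub: starts Saturday 09:00 at or after Chamber Mixing ends Thursday 17:00 → clear.
Strings Run-through: starts Saturday 13:00 at or after Chamber Mixing ends Thursday 17:00 → clear.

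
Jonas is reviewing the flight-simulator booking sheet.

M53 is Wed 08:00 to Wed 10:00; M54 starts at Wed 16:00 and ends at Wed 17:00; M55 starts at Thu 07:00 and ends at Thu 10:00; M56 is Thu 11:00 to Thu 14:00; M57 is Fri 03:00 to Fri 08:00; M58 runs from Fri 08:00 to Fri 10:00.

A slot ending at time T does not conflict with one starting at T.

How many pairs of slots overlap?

Check each pair: they overlap iff neither finishes before the other starts.
Sorted by start: M53, M54, M55, M56, M57, M58.
M54 starts after M53 ends; M53 is clear from here.
M55 starts after M54 ends; M54 is clear from here.
M56 starts after M55 ends; M55 is clear from here.
M57 starts after M56 ends; M56 is clear from here.
M58 starts exactly when M57 ends (back-to-back, no overlap).
No pair overlaps.

0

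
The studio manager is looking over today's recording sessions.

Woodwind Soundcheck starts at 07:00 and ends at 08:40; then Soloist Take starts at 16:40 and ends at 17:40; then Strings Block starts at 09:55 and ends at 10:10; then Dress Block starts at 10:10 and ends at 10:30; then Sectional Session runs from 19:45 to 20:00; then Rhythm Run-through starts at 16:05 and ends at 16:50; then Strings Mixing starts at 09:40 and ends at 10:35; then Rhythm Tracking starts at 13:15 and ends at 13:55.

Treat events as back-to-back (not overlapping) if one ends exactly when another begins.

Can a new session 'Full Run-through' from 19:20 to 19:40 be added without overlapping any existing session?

Yes — the slot is free

Woodwind Soundcheck: ends 08:40 at or before Full Run-through starts 19:20 → clear.
Strings Mixing: ends 10:35 at or before Full Run-through starts 19:20 → clear.
Strings Block: ends 10:10 at or before Full Run-through starts 19:20 → clear.
Dress Block: ends 10:30 at or before Full Run-through starts 19:20 → clear.
Rhythm Tracking: ends 13:55 at or before Full Run-through starts 19:20 → clear.
Rhythm Run-through: ends 16:50 at or before Full Run-through starts 19:20 → clear.
Soloist Take: ends 17:40 at or before Full Run-through starts 19:20 → clear.
Sectional Session: starts 19:45 at or after Full Run-through ends 19:40 → clear.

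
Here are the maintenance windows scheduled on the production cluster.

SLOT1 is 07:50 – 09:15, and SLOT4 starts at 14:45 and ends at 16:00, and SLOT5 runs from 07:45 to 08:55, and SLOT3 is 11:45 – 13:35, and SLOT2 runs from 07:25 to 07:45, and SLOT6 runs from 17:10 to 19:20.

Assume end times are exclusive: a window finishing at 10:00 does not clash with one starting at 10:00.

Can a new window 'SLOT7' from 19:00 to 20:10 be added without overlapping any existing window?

SLOT2: ends 07:45 at or before SLOT7 starts 19:00 → clear.
SLOT5: ends 08:55 at or before SLOT7 starts 19:00 → clear.
SLOT1: ends 09:15 at or before SLOT7 starts 19:00 → clear.
SLOT3: ends 13:35 at or before SLOT7 starts 19:00 → clear.
SLOT4: ends 16:00 at or before SLOT7 starts 19:00 → clear.
SLOT6: starts 17:10 before SLOT7 ends 20:10, and ends 19:20 after SLOT7 starts 19:00 → overlap.
SLOT7 overlaps SLOT6.

No — it overlaps SLOT6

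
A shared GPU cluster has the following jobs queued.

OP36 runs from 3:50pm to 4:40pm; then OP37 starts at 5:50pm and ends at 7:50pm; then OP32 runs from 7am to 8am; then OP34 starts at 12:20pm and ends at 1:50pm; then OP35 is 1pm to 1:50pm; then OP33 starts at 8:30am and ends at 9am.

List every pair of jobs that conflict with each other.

OP34 & OP35

Sorted by start: OP32, OP33, OP34, OP35, OP36, OP37.
OP33 starts after OP32 ends — done with OP32.
OP34 starts after OP33 ends — done with OP33.
OP35 starts before OP34 ends → OP34 and OP35 overlap.
OP36 starts after OP34 ends — done with OP34.
OP36 starts after OP35 ends — done with OP35.
OP37 starts after OP36 ends.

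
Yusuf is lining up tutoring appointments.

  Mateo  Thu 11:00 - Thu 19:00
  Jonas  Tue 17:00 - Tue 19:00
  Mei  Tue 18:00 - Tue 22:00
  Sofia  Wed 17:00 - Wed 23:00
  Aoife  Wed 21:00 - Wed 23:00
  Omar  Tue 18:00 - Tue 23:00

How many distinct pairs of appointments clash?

4

Sorted by start: Jonas, Omar, Mei, Sofia, Aoife, Mateo.
Omar starts before Jonas ends → Jonas and Omar overlap.
Mei starts before Jonas ends → Jonas and Mei overlap.
Sofia starts after Jonas ends, so nothing later overlaps Jonas either.
Mei starts before Omar ends → Omar and Mei overlap.
Sofia starts after Omar ends, so nothing later overlaps Omar either.
Sofia starts after Mei ends, so nothing later overlaps Mei either.
Aoife starts before Sofia ends → Sofia and Aoife overlap.
Mateo starts after Sofia ends.
Mateo starts after Aoife ends.
Overlapping pairs: Aoife & Sofia, Jonas & Mei, Jonas & Omar, Mei & Omar — 4 in total.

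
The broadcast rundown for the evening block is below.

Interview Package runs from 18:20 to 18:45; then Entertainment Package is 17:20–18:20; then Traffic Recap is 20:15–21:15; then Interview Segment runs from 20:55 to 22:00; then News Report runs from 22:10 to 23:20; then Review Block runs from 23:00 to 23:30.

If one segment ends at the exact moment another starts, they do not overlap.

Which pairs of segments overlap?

Interview Segment & Traffic Recap, News Report & Review Block

Sorted by start: Entertainment Package, Interview Package, Traffic Recap, Interview Segment, News Report, Review Block.
Interview Package starts exactly when Entertainment Package ends (back-to-back, no overlap) — done with Entertainment Package.
Traffic Recap starts after Interview Package ends — done with Interview Package.
Interview Segment starts before Traffic Recap ends → Traffic Recap and Interview Segment overlap.
News Report starts after Traffic Recap ends — done with Traffic Recap.
News Report starts after Interview Segment ends — done with Interview Segment.
Review Block starts before News Report ends → News Report and Review Block overlap.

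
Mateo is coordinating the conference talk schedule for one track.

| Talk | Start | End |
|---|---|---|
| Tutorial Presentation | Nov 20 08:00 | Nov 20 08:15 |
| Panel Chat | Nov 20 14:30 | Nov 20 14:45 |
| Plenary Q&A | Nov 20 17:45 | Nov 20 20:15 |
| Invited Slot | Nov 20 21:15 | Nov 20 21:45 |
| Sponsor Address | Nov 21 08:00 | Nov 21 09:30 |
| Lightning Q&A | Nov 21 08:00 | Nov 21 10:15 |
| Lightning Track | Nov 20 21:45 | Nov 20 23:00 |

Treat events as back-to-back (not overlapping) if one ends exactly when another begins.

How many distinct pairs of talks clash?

Sorted by start: Tutorial Presentation, Panel Chat, Plenary Q&A, Invited Slot, Lightning Track, Sponsor Address, Lightning Q&A.
Panel Chat starts after Tutorial Presentation ends — done with Tutorial Presentation.
Plenary Q&A starts after Panel Chat ends — done with Panel Chat.
Invited Slot starts after Plenary Q&A ends — done with Plenary Q&A.
Lightning Track starts exactly when Invited Slot ends (back-to-back, no overlap) — done with Invited Slot.
Sponsor Address starts after Lightning Track ends — done with Lightning Track.
Lightning Q&A starts before Sponsor Address ends → Sponsor Address and Lightning Q&A overlap.
Overlapping pairs: Lightning Q&A & Sponsor Address — 1 in total.

1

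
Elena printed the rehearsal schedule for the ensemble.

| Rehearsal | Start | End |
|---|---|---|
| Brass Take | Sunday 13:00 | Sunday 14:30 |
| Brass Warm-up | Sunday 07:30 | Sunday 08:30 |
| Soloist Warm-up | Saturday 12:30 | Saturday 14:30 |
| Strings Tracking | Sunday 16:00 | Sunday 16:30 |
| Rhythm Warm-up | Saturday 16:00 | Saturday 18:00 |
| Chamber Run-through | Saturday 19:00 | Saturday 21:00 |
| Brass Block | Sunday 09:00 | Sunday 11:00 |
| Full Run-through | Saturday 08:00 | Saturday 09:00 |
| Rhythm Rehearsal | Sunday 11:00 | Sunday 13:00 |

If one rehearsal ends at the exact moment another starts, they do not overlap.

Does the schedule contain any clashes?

Sorted by start: Full Run-through, Soloist Warm-up, Rhythm Warm-up, Chamber Run-through, Brass Warm-up, Brass Block, Rhythm Rehearsal, Brass Take, Strings Tracking.
Soloist Warm-up starts after Full Run-through ends, so nothing later overlaps Full Run-through either.
Rhythm Warm-up starts after Soloist Warm-up ends, so nothing later overlaps Soloist Warm-up either.
Chamber Run-through starts after Rhythm Warm-up ends, so nothing later overlaps Rhythm Warm-up either.
Brass Warm-up starts after Chamber Run-through ends, so nothing later overlaps Chamber Run-through either.
Brass Block starts after Brass Warm-up ends, so nothing later overlaps Brass Warm-up either.
Rhythm Rehearsal starts exactly when Brass Block ends (back-to-back, no overlap), so nothing later overlaps Brass Block either.
Brass Take starts exactly when Rhythm Rehearsal ends (back-to-back, no overlap), so nothing later overlaps Rhythm Rehearsal either.
Strings Tracking starts after Brass Take ends.
Every pair is clear; the schedule has no overlaps.

No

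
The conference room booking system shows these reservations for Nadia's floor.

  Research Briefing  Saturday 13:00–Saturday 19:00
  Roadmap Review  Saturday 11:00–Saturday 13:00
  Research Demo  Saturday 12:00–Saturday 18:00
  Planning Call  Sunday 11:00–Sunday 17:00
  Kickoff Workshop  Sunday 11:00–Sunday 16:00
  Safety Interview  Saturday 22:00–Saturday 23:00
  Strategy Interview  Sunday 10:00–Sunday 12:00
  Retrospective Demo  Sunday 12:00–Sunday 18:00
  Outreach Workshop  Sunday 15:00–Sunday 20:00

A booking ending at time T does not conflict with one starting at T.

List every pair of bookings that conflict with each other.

Kickoff Workshop & Outreach Workshop, Kickoff Workshop & Planning Call, Kickoff Workshop & Retrospective Demo, Kickoff Workshop & Strategy Interview, Outreach Workshop & Planning Call, Outreach Workshop & Retrospective Demo, Planning Call & Retrospective Demo, Planning Call & Strategy Interview, Research Briefing & Research Demo, Research Demo & Roadmap Review

Two intervals overlap when each starts before the other ends.
Sorted by start: Roadmap Review, Research Demo, Research Briefing, Safety Interview, Strategy Interview, Planning Call, Kickoff Workshop, Retrospective Demo, Outreach Workshop.
Research Demo starts before Roadmap Review ends → Roadmap Review and Research Demo overlap.
Research Briefing starts exactly when Roadmap Review ends (back-to-back, no overlap) — done with Roadmap Review.
Research Briefing starts before Research Demo ends → Research Demo and Research Briefing overlap.
Safety Interview starts after Research Demo ends — done with Research Demo.
Safety Interview starts after Research Briefing ends — done with Research Briefing.
Strategy Interview starts after Safety Interview ends — done with Safety Interview.
Planning Call starts before Strategy Interview ends → Strategy Interview and Planning Call overlap.
Kickoff Workshop starts before Strategy Interview ends → Strategy Interview and Kickoff Workshop overlap.
Retrospective Demo starts exactly when Strategy Interview ends (back-to-back, no overlap) — done with Strategy Interview.
Kickoff Workshop starts before Planning Call ends → Planning Call and Kickoff Workshop overlap.
Retrospective Demo starts before Planning Call ends → Planning Call and Retrospective Demo overlap.
Outreach Workshop starts before Planning Call ends → Planning Call and Outreach Workshop overlap.
Retrospective Demo starts before Kickoff Workshop ends → Kickoff Workshop and Retrospective Demo overlap.
Outreach Workshop starts before Kickoff Workshop ends → Kickoff Workshop and Outreach Workshop overlap.
Outreach Workshop starts before Retrospective Demo ends → Retrospective Demo and Outreach Workshop overlap.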